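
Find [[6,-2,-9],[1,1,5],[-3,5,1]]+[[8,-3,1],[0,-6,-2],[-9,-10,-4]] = [[14, -5, -8], [1, -5, 3], [-12, -5, -3]]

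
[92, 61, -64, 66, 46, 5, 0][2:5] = [-64, 66, 46]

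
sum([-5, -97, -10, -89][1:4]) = -196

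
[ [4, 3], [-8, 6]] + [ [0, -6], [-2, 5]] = [[4, -3], [-10, 11]]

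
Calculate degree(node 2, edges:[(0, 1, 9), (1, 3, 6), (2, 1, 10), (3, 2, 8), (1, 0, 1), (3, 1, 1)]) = 2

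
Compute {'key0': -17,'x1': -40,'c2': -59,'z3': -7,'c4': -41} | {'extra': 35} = {'key0': -17, 'x1': -40, 'c2': -59, 'z3': -7, 'c4': -41, 'extra': 35}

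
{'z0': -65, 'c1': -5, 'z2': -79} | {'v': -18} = {'z0': -65, 'c1': -5, 'z2': -79, 'v': -18}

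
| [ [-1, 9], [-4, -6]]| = 42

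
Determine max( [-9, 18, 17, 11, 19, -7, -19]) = 19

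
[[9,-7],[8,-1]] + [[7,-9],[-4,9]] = [[16, -16], [4, 8]]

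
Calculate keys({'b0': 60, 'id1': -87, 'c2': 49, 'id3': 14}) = ['b0', 'id1', 'c2', 'id3']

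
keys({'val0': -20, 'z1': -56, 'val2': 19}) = ['val0', 'z1', 'val2']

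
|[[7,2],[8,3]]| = 5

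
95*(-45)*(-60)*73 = 18724500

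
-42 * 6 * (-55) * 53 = 734580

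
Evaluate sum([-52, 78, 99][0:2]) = 26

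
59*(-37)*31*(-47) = 3180631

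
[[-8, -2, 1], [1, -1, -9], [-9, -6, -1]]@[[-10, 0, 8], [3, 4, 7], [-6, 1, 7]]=[[68, -7, -71], [41, -13, -62], [78, -25, -121]]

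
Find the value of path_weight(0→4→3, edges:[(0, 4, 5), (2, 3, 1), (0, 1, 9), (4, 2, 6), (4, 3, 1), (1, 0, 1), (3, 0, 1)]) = 6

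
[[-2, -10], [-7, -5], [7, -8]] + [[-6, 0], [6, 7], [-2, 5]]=[[-8, -10], [-1, 2], [5, -3]]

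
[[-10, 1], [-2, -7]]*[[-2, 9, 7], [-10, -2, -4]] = C[0][0] = (-10)*(-2) + (1)*(-10) = 10
C[0][1] = (-10)*(9) + (1)*(-2) = -92
C[0][2] = (-10)*(7) + (1)*(-4) = -74
C[1][0] = (-2)*(-2) + (-7)*(-10) = 74
C[1][1] = (-2)*(9) + (-7)*(-2) = -4
C[1][2] = (-2)*(7) + (-7)*(-4) = 14
= [[10, -92, -74], [74, -4, 14]]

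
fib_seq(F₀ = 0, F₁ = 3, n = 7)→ [0, 3, 3, 6, 9, 15, 24]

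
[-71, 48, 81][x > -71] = keep x where x > -71: -71✗, 48✓, 81✓
= [48, 81]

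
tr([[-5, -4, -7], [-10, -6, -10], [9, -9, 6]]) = -5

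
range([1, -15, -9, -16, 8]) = 24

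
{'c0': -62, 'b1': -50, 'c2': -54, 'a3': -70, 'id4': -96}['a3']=-70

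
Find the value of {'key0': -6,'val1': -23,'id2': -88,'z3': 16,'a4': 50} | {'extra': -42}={'key0': -6, 'val1': -23, 'id2': -88, 'z3': 16, 'a4': 50, 'extra': -42}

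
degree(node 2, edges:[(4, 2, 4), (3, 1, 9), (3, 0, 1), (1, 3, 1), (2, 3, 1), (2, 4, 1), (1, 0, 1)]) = incident: (4,2), (2,3), (2,4)
= 3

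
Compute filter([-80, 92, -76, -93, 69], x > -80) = keep x where x > -80: -80✗, 92✓, -76✓, -93✗, 69✓
= [92, -76, 69]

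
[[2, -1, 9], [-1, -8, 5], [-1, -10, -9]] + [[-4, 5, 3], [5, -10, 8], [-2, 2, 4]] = [[-2, 4, 12], [4, -18, 13], [-3, -8, -5]]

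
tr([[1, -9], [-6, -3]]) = diagonal: 1 + (-3)
= -2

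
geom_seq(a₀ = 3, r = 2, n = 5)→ [3, 6, 12, 24, 48]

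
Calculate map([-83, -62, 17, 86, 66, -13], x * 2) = [-166, -124, 34, 172, 132, -26]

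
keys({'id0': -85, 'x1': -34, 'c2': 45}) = ['id0', 'x1', 'c2']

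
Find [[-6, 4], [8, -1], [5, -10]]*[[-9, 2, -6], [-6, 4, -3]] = [[30, 4, 24], [-66, 12, -45], [15, -30, 0]]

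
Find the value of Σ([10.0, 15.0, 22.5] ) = 47.5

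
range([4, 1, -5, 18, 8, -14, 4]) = 32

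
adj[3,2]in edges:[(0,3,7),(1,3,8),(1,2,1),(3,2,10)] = 10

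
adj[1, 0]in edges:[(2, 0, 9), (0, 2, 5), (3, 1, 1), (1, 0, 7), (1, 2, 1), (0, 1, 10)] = 7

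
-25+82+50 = 107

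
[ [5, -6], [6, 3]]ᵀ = [[5, 6], [-6, 3]]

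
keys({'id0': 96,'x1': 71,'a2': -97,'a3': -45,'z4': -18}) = ['id0', 'x1', 'a2', 'a3', 'z4']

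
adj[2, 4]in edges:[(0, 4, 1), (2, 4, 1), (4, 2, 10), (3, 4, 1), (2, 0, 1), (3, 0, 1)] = 1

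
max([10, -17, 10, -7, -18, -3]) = 10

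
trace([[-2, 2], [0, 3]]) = diagonal: (-2) + 3
= 1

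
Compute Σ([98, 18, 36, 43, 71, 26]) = 98 + 18 + 36 + 43 + 71 + 26
= 292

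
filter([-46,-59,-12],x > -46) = keep x where x > -46: -46✗, -59✗, -12✓
= [-12]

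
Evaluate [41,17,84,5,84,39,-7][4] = 84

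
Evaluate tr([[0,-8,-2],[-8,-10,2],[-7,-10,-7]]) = diagonal: 0 + (-10) + (-7)
= -17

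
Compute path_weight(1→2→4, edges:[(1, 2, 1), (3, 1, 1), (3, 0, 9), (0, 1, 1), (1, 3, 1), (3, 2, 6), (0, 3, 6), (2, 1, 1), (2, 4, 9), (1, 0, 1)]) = w(1→2)=1 + w(2→4)=9
= 10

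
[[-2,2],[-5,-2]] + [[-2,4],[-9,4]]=[[-4, 6], [-14, 2]]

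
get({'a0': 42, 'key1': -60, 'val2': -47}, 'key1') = -60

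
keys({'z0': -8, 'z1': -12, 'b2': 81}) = ['z0', 'z1', 'b2']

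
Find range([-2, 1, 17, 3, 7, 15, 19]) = 21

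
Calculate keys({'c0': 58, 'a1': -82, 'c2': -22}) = ['c0', 'a1', 'c2']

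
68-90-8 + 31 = 1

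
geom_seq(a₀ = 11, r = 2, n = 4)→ a_0 = 11*2^0 = 11
a_1 = 11*2^1 = 22
a_2 = 11*2^2 = 44
...
= [11, 22, 44, 88]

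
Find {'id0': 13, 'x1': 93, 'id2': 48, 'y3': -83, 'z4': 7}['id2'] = 48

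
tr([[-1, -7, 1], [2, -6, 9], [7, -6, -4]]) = -11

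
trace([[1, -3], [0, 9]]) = 10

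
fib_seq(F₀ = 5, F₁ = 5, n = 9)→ [5, 5, 10, 15, 25, 40, 65, 105, 170]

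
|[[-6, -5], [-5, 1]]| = (-6)*(1) - (-5)*(-5)
= -31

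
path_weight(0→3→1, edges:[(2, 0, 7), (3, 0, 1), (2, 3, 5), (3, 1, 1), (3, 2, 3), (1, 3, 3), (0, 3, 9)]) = 10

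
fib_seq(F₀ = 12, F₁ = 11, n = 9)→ F_2 = F_1 + F_0 = 23
F_3 = F_2 + F_1 = 34
F_4 = F_3 + F_2 = 57
...
= [12, 11, 23, 34, 57, 91, 148, 239, 387]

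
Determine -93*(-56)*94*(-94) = -46017888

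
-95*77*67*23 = -11272415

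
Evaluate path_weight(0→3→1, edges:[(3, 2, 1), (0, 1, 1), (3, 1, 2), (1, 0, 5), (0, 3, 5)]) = 7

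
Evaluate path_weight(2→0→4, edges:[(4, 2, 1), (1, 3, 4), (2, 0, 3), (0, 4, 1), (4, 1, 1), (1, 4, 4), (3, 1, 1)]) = w(2→0)=3 + w(0→4)=1
= 4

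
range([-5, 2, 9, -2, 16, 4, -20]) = 36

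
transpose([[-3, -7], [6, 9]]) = [[-3, 6], [-7, 9]]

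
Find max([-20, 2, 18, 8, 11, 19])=19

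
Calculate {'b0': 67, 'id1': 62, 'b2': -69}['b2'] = -69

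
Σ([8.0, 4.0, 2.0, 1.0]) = 8.0 + 4.0 + 2.0 + 1.0
= 15.0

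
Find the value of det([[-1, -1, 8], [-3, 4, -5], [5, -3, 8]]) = -104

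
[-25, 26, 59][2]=59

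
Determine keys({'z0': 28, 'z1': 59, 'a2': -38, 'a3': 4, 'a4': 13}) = ['z0', 'z1', 'a2', 'a3', 'a4']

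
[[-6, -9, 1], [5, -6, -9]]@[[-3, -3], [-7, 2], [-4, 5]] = C[0][0] = (-6)*(-3) + (-9)*(-7) + (1)*(-4) = 77
C[0][1] = (-6)*(-3) + (-9)*(2) + (1)*(5) = 5
C[1][0] = (5)*(-3) + (-6)*(-7) + (-9)*(-4) = 63
C[1][1] = (5)*(-3) + (-6)*(2) + (-9)*(5) = -72
= [[77, 5], [63, -72]]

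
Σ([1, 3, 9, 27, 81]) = 1 + 3 + 9 + 27 + 81
= 121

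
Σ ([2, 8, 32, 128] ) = 2 + 8 + 32 + 128
= 170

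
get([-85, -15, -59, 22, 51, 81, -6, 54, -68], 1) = -15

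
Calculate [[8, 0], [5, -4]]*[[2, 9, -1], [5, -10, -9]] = [[16, 72, -8], [-10, 85, 31]]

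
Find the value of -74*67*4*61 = -1209752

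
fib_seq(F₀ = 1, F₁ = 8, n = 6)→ [1, 8, 9, 17, 26, 43]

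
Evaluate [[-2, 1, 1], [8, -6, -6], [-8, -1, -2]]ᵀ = [[-2, 8, -8], [1, -6, -1], [1, -6, -2]]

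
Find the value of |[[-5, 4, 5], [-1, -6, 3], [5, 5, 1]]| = 294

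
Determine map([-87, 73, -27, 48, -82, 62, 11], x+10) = -87+10=-77, 73+10=83, -27+10=-17, 48+10=58, -82+10=-72, 62+10=72, 11+10=21
= [-77, 83, -17, 58, -72, 72, 21]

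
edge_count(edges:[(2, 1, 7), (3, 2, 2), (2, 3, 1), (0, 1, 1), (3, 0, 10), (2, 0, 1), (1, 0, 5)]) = 7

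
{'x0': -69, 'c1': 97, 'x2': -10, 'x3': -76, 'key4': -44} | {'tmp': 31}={'x0': -69, 'c1': 97, 'x2': -10, 'x3': -76, 'key4': -44, 'tmp': 31}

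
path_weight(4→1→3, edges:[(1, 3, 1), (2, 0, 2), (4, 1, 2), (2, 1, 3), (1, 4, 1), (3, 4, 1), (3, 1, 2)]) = w(4→1)=2 + w(1→3)=1
= 3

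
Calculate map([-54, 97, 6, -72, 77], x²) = (-54)²=2916, (97)²=9409, (6)²=36, (-72)²=5184, (77)²=5929
= [2916, 9409, 36, 5184, 5929]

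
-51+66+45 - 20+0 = 40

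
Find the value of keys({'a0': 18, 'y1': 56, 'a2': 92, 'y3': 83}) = ['a0', 'y1', 'a2', 'y3']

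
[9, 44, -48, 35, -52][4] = -52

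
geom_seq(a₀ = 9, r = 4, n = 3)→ a_0 = 9*4^0 = 9
a_1 = 9*4^1 = 36
a_2 = 9*4^2 = 144
= [9, 36, 144]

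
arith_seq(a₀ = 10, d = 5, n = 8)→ [10, 15, 20, 25, 30, 35, 40, 45]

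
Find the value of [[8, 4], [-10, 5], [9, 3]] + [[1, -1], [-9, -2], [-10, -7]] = [[9, 3], [-19, 3], [-1, -4]]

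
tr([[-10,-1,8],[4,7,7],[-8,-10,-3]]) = diagonal: (-10) + 7 + (-3)
= -6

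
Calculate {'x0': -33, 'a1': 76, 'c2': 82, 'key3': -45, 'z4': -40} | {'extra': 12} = {'x0': -33, 'a1': 76, 'c2': 82, 'key3': -45, 'z4': -40, 'extra': 12}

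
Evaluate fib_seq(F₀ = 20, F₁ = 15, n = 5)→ [20, 15, 35, 50, 85]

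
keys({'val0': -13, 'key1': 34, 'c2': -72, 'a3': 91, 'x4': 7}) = ['val0', 'key1', 'c2', 'a3', 'x4']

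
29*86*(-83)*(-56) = 11592112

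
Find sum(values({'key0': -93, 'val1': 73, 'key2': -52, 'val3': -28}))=-100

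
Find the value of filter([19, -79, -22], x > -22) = [19]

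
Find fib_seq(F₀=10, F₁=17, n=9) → F_2 = F_1 + F_0 = 27
F_3 = F_2 + F_1 = 44
F_4 = F_3 + F_2 = 71
...
= [10, 17, 27, 44, 71, 115, 186, 301, 487]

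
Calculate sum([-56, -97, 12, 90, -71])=-122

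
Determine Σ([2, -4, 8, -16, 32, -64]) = -42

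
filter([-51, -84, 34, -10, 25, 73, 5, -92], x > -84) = keep x where x > -84: -51✓, -84✗, 34✓, -10✓, 25✓, 73✓, 5✓, -92✗
= [-51, 34, -10, 25, 73, 5]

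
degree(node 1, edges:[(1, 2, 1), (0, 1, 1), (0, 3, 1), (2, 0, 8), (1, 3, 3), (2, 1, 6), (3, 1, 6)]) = incident: (1,2), (0,1), (1,3), (2,1), (3,1)
= 5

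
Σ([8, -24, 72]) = 8 + -24 + 72
= 56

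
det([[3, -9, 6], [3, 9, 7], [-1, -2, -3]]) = -39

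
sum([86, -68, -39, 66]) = 45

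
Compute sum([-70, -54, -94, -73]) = -291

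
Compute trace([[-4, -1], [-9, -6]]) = -10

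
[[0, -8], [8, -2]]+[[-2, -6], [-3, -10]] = [[-2, -14], [5, -12]]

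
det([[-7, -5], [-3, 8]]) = (-7)*(8) - (-5)*(-3)
= -71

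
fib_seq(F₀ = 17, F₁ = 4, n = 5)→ F_2 = F_1 + F_0 = 21
F_3 = F_2 + F_1 = 25
F_4 = F_3 + F_2 = 46
= [17, 4, 21, 25, 46]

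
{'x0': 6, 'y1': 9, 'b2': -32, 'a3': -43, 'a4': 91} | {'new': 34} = {'x0': 6, 'y1': 9, 'b2': -32, 'a3': -43, 'a4': 91, 'new': 34}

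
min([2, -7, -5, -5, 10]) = -7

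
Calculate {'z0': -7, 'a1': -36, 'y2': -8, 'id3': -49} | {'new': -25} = {'z0': -7, 'a1': -36, 'y2': -8, 'id3': -49, 'new': -25}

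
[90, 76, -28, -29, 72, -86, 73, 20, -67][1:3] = [76, -28]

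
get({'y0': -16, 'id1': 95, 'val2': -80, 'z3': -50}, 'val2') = -80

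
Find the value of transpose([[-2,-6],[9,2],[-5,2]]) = [[-2, 9, -5], [-6, 2, 2]]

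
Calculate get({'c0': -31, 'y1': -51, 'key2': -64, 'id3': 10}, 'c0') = -31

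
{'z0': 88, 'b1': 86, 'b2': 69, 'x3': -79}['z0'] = 88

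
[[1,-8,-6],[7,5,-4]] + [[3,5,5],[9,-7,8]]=[[4, -3, -1], [16, -2, 4]]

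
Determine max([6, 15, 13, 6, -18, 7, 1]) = 15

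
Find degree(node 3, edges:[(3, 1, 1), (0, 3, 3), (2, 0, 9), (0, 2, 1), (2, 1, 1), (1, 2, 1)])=2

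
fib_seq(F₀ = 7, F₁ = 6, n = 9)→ F_2 = F_1 + F_0 = 13
F_3 = F_2 + F_1 = 19
F_4 = F_3 + F_2 = 32
...
= [7, 6, 13, 19, 32, 51, 83, 134, 217]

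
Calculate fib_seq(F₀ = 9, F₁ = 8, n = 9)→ [9, 8, 17, 25, 42, 67, 109, 176, 285]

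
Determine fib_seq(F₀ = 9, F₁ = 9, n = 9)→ [9, 9, 18, 27, 45, 72, 117, 189, 306]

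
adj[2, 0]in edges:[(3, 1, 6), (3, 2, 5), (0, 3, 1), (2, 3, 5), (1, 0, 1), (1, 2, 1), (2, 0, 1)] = 1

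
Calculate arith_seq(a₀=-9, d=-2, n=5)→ [-9, -11, -13, -15, -17]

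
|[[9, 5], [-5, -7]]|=(9)*(-7) - (5)*(-5)
= -38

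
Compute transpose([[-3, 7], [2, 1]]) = [[-3, 2], [7, 1]]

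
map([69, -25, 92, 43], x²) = (69)²=4761, (-25)²=625, (92)²=8464, (43)²=1849
= [4761, 625, 8464, 1849]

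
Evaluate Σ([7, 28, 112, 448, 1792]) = 2387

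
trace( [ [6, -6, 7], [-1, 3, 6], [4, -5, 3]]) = diagonal: 6 + 3 + 3
= 12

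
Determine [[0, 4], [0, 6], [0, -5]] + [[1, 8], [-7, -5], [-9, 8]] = [[1, 12], [-7, 1], [-9, 3]]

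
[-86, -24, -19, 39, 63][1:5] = [-24, -19, 39, 63]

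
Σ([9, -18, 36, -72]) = 9 + -18 + 36 + -72
= -45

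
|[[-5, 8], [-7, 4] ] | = 36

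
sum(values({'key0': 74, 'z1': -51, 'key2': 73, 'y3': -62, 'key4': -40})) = 74 + (-51) + 73 + (-62) + (-40)
= -6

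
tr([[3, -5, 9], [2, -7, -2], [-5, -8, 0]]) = diagonal: 3 + (-7) + 0
= -4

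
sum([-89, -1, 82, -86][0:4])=slice → [-89, -1, 82, -86]
(-89) + (-1) + 82 + (-86)
= -94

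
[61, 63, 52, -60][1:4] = [63, 52, -60]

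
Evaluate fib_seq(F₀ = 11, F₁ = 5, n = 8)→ F_2 = F_1 + F_0 = 16
F_3 = F_2 + F_1 = 21
F_4 = F_3 + F_2 = 37
...
= [11, 5, 16, 21, 37, 58, 95, 153]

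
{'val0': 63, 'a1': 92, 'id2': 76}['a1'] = 92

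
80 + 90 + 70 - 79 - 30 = 131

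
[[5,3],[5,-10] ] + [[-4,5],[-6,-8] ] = [[1, 8], [-1, -18]]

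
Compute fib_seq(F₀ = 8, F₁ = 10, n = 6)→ [8, 10, 18, 28, 46, 74]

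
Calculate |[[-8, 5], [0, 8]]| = (-8)*(8) - (5)*(0)
= -64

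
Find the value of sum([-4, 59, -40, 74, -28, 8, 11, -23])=57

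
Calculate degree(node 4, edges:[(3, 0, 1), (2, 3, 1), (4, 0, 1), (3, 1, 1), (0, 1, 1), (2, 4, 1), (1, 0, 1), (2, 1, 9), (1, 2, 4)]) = incident: (4,0), (2,4)
= 2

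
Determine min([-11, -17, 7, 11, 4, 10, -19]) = -19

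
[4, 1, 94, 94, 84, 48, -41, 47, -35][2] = 94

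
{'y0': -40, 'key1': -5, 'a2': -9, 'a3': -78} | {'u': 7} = {'y0': -40, 'key1': -5, 'a2': -9, 'a3': -78, 'u': 7}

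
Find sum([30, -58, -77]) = 30 + (-58) + (-77)
= -105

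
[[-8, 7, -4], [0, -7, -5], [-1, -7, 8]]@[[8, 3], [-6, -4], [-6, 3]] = [[-82, -64], [72, 13], [-14, 49]]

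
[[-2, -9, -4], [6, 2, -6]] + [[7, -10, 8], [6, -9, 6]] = [[5, -19, 4], [12, -7, 0]]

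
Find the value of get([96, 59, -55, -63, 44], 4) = 44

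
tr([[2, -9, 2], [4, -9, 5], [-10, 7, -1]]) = diagonal: 2 + (-9) + (-1)
= -8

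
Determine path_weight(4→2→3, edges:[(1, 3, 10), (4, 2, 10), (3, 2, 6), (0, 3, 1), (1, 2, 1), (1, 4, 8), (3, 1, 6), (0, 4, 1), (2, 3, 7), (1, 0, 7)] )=w(4→2)=10 + w(2→3)=7
= 17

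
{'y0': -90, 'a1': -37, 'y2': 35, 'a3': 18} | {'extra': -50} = {'y0': -90, 'a1': -37, 'y2': 35, 'a3': 18, 'extra': -50}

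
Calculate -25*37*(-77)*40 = 2849000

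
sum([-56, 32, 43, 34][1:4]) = 109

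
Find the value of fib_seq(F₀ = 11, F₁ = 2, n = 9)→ F_2 = F_1 + F_0 = 13
F_3 = F_2 + F_1 = 15
F_4 = F_3 + F_2 = 28
...
= [11, 2, 13, 15, 28, 43, 71, 114, 185]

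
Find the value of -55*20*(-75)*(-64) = -5280000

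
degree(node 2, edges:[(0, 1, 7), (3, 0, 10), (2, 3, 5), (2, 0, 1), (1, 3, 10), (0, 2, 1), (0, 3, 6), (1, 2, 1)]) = incident: (2,3), (2,0), (0,2), (1,2)
= 4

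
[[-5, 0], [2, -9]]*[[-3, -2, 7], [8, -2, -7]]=C[0][0] = (-5)*(-3) + (0)*(8) = 15
C[0][1] = (-5)*(-2) + (0)*(-2) = 10
C[0][2] = (-5)*(7) + (0)*(-7) = -35
C[1][0] = (2)*(-3) + (-9)*(8) = -78
C[1][1] = (2)*(-2) + (-9)*(-2) = 14
C[1][2] = (2)*(7) + (-9)*(-7) = 77
= [[15, 10, -35], [-78, 14, 77]]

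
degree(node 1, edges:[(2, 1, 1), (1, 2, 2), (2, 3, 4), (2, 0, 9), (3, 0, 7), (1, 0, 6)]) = 3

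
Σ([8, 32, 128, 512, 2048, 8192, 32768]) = 43688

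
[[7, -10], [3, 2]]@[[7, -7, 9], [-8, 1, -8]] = C[0][0] = (7)*(7) + (-10)*(-8) = 129
C[0][1] = (7)*(-7) + (-10)*(1) = -59
C[0][2] = (7)*(9) + (-10)*(-8) = 143
C[1][0] = (3)*(7) + (2)*(-8) = 5
C[1][1] = (3)*(-7) + (2)*(1) = -19
C[1][2] = (3)*(9) + (2)*(-8) = 11
= [[129, -59, 143], [5, -19, 11]]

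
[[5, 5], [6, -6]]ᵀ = [[5, 6], [5, -6]]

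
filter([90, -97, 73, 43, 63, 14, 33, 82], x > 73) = [90, 82]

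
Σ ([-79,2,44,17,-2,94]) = 76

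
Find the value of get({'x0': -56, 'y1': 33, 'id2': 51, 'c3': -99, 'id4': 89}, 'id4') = 89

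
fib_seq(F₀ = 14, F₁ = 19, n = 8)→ F_2 = F_1 + F_0 = 33
F_3 = F_2 + F_1 = 52
F_4 = F_3 + F_2 = 85
...
= [14, 19, 33, 52, 85, 137, 222, 359]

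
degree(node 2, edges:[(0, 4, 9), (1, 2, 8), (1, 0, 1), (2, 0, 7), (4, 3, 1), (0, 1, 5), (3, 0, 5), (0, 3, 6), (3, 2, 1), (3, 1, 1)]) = incident: (1,2), (2,0), (3,2)
= 3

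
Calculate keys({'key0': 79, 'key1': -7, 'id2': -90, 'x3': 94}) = ['key0', 'key1', 'id2', 'x3']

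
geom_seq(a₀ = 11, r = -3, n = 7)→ [11, -33, 99, -297, 891, -2673, 8019]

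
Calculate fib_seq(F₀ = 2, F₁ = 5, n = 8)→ [2, 5, 7, 12, 19, 31, 50, 81]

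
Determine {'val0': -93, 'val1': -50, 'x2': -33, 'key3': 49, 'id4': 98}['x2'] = -33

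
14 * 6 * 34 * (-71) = -202776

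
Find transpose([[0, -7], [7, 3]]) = [[0, 7], [-7, 3]]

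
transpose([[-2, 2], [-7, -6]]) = [[-2, -7], [2, -6]]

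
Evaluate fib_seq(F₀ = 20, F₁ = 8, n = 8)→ [20, 8, 28, 36, 64, 100, 164, 264]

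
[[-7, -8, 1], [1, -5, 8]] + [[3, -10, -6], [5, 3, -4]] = [[-4, -18, -5], [6, -2, 4]]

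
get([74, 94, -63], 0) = 74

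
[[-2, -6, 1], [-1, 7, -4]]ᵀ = [[-2, -1], [-6, 7], [1, -4]]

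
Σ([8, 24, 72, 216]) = 8 + 24 + 72 + 216
= 320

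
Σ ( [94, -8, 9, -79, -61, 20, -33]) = 94 + (-8) + 9 + (-79) + (-61) + 20 + (-33)
= -58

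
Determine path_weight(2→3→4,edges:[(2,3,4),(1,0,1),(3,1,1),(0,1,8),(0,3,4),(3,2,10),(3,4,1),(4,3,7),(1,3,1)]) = w(2→3)=4 + w(3→4)=1
= 5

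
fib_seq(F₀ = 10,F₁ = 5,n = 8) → [10, 5, 15, 20, 35, 55, 90, 145]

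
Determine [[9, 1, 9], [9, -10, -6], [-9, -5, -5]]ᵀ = [[9, 9, -9], [1, -10, -5], [9, -6, -5]]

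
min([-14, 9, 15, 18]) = -14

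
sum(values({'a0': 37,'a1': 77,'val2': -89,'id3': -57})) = 37 + 77 + (-89) + (-57)
= -32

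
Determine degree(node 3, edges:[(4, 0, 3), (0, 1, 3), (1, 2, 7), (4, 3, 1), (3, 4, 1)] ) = 2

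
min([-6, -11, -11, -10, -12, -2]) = -12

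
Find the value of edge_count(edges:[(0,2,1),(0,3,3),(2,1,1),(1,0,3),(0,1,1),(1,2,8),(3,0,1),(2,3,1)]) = 8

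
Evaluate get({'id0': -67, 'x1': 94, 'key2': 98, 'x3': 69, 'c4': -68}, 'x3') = 69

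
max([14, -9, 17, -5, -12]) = 17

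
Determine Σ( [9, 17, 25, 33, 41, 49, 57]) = 231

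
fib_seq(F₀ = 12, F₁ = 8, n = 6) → F_2 = F_1 + F_0 = 20
F_3 = F_2 + F_1 = 28
F_4 = F_3 + F_2 = 48
...
= [12, 8, 20, 28, 48, 76]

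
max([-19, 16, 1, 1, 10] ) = 16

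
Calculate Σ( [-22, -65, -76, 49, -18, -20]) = (-22) + (-65) + (-76) + 49 + (-18) + (-20)
= -152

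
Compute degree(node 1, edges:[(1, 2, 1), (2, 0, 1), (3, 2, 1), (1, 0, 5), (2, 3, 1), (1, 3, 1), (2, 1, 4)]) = 4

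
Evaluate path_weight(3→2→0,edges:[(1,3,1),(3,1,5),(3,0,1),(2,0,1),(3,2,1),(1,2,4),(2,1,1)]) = w(3→2)=1 + w(2→0)=1
= 2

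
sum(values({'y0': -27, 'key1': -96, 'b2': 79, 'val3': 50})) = 6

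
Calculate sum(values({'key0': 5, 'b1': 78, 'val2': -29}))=5 + 78 + (-29)
= 54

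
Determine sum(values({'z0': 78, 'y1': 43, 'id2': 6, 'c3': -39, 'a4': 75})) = 78 + 43 + 6 + (-39) + 75
= 163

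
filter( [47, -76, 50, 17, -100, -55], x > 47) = keep x where x > 47: 47✗, -76✗, 50✓, 17✗, -100✗, -55✗
= [50]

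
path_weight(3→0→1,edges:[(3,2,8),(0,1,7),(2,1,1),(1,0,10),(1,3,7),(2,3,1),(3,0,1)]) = 8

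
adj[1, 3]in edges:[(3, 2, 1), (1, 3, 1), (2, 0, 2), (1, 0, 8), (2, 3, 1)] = 1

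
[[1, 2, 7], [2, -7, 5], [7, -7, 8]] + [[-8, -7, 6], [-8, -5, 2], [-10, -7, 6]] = [[-7, -5, 13], [-6, -12, 7], [-3, -14, 14]]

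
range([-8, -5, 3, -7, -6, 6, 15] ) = 23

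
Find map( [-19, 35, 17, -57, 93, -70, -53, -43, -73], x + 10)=[-9, 45, 27, -47, 103, -60, -43, -33, -63]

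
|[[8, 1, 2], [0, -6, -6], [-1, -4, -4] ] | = (1)*(8)*det([[-6, -6], [-4, -4]]) + (-1)*(1)*det([[0, -6], [-1, -4]]) + (1)*(2)*det([[0, -6], [-1, -4]])
= 0 + 6 + -12
= -6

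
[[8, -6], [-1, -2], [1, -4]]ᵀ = [[8, -1, 1], [-6, -2, -4]]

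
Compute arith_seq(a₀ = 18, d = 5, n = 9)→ [18, 23, 28, 33, 38, 43, 48, 53, 58]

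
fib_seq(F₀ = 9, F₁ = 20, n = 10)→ F_2 = F_1 + F_0 = 29
F_3 = F_2 + F_1 = 49
F_4 = F_3 + F_2 = 78
...
= [9, 20, 29, 49, 78, 127, 205, 332, 537, 869]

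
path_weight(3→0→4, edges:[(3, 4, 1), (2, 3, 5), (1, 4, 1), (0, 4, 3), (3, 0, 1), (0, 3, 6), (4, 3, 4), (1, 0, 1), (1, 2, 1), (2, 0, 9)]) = 4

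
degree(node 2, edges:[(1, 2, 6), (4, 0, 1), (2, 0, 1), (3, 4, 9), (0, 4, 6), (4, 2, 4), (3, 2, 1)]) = 4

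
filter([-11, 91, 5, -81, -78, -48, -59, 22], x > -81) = [-11, 91, 5, -78, -48, -59, 22]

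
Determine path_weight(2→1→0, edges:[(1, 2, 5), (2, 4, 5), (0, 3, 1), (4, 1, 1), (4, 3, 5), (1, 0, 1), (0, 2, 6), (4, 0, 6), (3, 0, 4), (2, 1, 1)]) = 2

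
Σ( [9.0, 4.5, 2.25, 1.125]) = 9.0 + 4.5 + 2.25 + 1.125
= 16.875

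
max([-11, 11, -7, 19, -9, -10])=19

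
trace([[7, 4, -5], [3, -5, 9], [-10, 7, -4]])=diagonal: 7 + (-5) + (-4)
= -2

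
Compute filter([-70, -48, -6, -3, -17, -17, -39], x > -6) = keep x where x > -6: -70✗, -48✗, -6✗, -3✓, -17✗, -17✗, -39✗
= [-3]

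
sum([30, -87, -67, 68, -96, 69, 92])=30 + (-87) + (-67) + 68 + (-96) + 69 + 92
= 9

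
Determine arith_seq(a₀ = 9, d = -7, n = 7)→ [9, 2, -5, -12, -19, -26, -33]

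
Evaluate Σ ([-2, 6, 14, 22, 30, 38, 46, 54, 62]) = (-2) + 6 + 14 + 22 + 30 + 38 + 46 + 54 + 62
= 270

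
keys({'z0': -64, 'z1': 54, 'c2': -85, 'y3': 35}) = ['z0', 'z1', 'c2', 'y3']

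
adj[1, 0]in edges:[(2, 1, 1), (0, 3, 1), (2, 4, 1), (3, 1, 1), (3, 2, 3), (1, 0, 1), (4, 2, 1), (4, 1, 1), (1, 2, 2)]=1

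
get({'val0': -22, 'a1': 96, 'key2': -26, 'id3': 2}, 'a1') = 96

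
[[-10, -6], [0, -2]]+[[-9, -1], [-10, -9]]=[[-19, -7], [-10, -11]]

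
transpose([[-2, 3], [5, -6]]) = [[-2, 5], [3, -6]]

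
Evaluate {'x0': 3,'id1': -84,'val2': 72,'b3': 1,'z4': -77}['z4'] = -77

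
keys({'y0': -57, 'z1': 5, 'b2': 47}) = ['y0', 'z1', 'b2']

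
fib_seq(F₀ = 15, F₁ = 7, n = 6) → F_2 = F_1 + F_0 = 22
F_3 = F_2 + F_1 = 29
F_4 = F_3 + F_2 = 51
...
= [15, 7, 22, 29, 51, 80]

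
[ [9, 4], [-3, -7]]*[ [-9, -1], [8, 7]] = [[-49, 19], [-29, -46]]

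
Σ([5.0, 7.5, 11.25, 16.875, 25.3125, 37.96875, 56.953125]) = 160.859375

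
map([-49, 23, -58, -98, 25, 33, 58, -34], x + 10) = -49+10=-39, 23+10=33, -58+10=-48, -98+10=-88, 25+10=35, 33+10=43, 58+10=68, -34+10=-24
= [-39, 33, -48, -88, 35, 43, 68, -24]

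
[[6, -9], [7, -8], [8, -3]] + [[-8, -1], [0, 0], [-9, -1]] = [[-2, -10], [7, -8], [-1, -4]]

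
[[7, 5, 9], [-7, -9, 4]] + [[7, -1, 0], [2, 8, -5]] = [[14, 4, 9], [-5, -1, -1]]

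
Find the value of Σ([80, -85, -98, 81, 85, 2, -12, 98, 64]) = 80 + (-85) + (-98) + 81 + 85 + 2 + (-12) + 98 + 64
= 215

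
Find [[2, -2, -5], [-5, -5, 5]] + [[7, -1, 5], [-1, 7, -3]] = [[9, -3, 0], [-6, 2, 2]]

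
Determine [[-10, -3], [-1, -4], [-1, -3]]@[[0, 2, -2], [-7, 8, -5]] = C[0][0] = (-10)*(0) + (-3)*(-7) = 21
C[0][1] = (-10)*(2) + (-3)*(8) = -44
C[0][2] = (-10)*(-2) + (-3)*(-5) = 35
C[1][0] = (-1)*(0) + (-4)*(-7) = 28
C[1][1] = (-1)*(2) + (-4)*(8) = -34
C[1][2] = (-1)*(-2) + (-4)*(-5) = 22
... (3 more cells)
= [[21, -44, 35], [28, -34, 22], [21, -26, 17]]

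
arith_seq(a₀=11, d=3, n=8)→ [11, 14, 17, 20, 23, 26, 29, 32]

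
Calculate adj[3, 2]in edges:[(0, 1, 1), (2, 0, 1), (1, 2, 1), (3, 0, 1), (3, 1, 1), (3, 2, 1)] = 1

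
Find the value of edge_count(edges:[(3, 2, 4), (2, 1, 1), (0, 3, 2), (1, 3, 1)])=4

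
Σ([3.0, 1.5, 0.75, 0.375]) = 5.625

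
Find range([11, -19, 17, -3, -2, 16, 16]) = 36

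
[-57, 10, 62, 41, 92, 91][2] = 62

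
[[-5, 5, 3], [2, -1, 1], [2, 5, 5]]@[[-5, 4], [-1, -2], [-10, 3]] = [[-10, -21], [-19, 13], [-65, 13]]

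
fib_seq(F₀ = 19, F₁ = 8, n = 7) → F_2 = F_1 + F_0 = 27
F_3 = F_2 + F_1 = 35
F_4 = F_3 + F_2 = 62
...
= [19, 8, 27, 35, 62, 97, 159]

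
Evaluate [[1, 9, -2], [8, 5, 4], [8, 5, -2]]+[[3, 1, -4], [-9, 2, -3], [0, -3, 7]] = [[4, 10, -6], [-1, 7, 1], [8, 2, 5]]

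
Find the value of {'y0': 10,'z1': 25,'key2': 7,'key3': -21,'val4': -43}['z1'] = 25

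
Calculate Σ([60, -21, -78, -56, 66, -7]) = -36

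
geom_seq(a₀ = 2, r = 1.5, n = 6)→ a_0 = 2*1.5^0 = 2.0
a_1 = 2*1.5^1 = 3.0
a_2 = 2*1.5^2 = 4.5
...
= [2.0, 3.0, 4.5, 6.75, 10.125, 15.1875]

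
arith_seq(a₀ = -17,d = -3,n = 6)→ a_0 = -17 + 0*-3 = -17
a_1 = -17 + 1*-3 = -20
a_2 = -17 + 2*-3 = -23
...
= [-17, -20, -23, -26, -29, -32]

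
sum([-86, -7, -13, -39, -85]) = (-86) + (-7) + (-13) + (-39) + (-85)
= -230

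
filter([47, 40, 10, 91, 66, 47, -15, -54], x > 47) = [91, 66]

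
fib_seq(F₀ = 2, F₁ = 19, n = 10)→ [2, 19, 21, 40, 61, 101, 162, 263, 425, 688]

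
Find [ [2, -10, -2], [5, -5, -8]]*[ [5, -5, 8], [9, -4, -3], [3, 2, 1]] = [[-86, 26, 44], [-44, -21, 47]]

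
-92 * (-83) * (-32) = -244352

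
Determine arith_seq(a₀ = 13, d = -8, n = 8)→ [13, 5, -3, -11, -19, -27, -35, -43]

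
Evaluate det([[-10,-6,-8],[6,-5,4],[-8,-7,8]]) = 1256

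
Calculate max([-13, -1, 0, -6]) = 0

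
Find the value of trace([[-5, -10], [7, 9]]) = 4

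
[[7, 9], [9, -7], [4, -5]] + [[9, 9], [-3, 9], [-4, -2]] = [[16, 18], [6, 2], [0, -7]]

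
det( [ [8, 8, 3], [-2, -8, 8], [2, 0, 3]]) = (1)*(8)*det([[-8, 8], [0, 3]]) + (-1)*(8)*det([[-2, 8], [2, 3]]) + (1)*(3)*det([[-2, -8], [2, 0]])
= -192 + 176 + 48
= 32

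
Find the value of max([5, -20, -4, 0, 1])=5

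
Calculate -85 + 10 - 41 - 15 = -131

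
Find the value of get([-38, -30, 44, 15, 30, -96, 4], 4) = 30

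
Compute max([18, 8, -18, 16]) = 18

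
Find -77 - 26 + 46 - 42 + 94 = -5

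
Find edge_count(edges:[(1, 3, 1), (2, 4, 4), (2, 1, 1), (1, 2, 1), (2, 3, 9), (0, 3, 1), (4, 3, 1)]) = 7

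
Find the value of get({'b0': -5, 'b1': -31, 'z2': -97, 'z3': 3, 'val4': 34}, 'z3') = 3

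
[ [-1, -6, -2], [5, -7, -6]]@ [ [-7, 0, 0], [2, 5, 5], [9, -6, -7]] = [[-23, -18, -16], [-103, 1, 7]]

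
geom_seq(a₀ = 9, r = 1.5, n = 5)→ a_0 = 9*1.5^0 = 9.0
a_1 = 9*1.5^1 = 13.5
a_2 = 9*1.5^2 = 20.25
...
= [9.0, 13.5, 20.25, 30.375, 45.5625]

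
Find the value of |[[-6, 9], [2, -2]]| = -6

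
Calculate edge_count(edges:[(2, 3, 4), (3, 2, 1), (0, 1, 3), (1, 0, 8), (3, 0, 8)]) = 5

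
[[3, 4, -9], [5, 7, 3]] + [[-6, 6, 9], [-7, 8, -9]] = [[-3, 10, 0], [-2, 15, -6]]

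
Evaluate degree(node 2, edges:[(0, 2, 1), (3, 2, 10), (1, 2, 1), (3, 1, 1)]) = 3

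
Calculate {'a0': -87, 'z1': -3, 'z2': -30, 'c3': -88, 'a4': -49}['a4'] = -49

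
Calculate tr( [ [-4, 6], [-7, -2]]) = diagonal: (-4) + (-2)
= -6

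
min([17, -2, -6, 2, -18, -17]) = -18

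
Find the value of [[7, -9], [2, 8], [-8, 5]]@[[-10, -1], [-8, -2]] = C[0][0] = (7)*(-10) + (-9)*(-8) = 2
C[0][1] = (7)*(-1) + (-9)*(-2) = 11
C[1][0] = (2)*(-10) + (8)*(-8) = -84
C[1][1] = (2)*(-1) + (8)*(-2) = -18
C[2][0] = (-8)*(-10) + (5)*(-8) = 40
C[2][1] = (-8)*(-1) + (5)*(-2) = -2
= [[2, 11], [-84, -18], [40, -2]]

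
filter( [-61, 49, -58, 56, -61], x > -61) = [49, -58, 56]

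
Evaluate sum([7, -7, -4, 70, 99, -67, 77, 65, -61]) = 179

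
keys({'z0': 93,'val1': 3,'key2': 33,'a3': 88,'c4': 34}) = ['z0', 'val1', 'key2', 'a3', 'c4']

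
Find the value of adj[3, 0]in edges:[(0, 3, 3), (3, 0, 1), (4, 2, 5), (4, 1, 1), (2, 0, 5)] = 1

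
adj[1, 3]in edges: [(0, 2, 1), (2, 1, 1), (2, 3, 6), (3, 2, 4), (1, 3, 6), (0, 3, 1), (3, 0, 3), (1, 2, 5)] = 6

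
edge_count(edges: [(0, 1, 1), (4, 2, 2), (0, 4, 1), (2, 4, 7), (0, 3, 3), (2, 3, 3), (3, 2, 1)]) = 7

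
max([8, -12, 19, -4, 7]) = 19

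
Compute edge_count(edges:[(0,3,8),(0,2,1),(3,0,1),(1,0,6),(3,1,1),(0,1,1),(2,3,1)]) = 7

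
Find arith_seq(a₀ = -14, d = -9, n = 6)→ [-14, -23, -32, -41, -50, -59]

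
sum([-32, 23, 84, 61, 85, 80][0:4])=slice → [-32, 23, 84, 61]
(-32) + 23 + 84 + 61
= 136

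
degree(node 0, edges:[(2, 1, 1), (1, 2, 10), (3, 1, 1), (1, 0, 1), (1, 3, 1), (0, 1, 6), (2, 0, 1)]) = incident: (1,0), (0,1), (2,0)
= 3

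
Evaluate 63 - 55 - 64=-56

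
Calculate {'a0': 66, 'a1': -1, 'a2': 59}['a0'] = 66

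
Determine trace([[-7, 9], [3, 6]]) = diagonal: (-7) + 6
= -1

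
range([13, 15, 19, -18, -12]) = 37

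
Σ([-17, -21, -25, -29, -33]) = (-17) + (-21) + (-25) + (-29) + (-33)
= -125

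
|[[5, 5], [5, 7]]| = (5)*(7) - (5)*(5)
= 10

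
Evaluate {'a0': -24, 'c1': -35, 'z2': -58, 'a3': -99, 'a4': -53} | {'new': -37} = {'a0': -24, 'c1': -35, 'z2': -58, 'a3': -99, 'a4': -53, 'new': -37}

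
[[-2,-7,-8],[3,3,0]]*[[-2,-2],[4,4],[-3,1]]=C[0][0] = (-2)*(-2) + (-7)*(4) + (-8)*(-3) = 0
C[0][1] = (-2)*(-2) + (-7)*(4) + (-8)*(1) = -32
C[1][0] = (3)*(-2) + (3)*(4) + (0)*(-3) = 6
C[1][1] = (3)*(-2) + (3)*(4) + (0)*(1) = 6
= [[0, -32], [6, 6]]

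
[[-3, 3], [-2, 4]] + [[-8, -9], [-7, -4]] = [[-11, -6], [-9, 0]]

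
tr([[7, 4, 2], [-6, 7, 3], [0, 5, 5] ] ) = 19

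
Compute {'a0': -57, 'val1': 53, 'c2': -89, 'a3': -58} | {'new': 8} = {'a0': -57, 'val1': 53, 'c2': -89, 'a3': -58, 'new': 8}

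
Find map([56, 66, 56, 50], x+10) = 56+10=66, 66+10=76, 56+10=66, 50+10=60
= [66, 76, 66, 60]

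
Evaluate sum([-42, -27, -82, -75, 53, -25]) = -198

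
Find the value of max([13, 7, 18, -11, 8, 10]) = 18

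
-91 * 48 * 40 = -174720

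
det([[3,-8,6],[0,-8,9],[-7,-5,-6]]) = 447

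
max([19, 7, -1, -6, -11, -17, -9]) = 19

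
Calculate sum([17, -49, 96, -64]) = 0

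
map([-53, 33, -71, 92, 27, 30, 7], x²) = (-53)²=2809, (33)²=1089, (-71)²=5041, (92)²=8464, (27)²=729, (30)²=900, (7)²=49
= [2809, 1089, 5041, 8464, 729, 900, 49]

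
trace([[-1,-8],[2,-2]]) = -3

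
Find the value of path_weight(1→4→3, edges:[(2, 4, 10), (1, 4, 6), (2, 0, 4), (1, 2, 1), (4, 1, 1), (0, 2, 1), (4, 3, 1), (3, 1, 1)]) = w(1→4)=6 + w(4→3)=1
= 7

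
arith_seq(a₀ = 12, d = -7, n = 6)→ a_0 = 12 + 0*-7 = 12
a_1 = 12 + 1*-7 = 5
a_2 = 12 + 2*-7 = -2
...
= [12, 5, -2, -9, -16, -23]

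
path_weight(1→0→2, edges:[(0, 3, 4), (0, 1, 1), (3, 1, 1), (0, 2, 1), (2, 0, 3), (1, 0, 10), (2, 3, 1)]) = 11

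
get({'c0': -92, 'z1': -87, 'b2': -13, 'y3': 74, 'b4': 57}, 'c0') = -92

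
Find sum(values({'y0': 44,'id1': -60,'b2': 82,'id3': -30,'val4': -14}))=44 + (-60) + 82 + (-30) + (-14)
= 22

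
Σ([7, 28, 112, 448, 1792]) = 7 + 28 + 112 + 448 + 1792
= 2387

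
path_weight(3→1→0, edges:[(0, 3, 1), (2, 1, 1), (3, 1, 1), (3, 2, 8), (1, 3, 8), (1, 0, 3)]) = w(3→1)=1 + w(1→0)=3
= 4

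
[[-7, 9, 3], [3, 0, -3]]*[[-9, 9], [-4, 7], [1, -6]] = C[0][0] = (-7)*(-9) + (9)*(-4) + (3)*(1) = 30
C[0][1] = (-7)*(9) + (9)*(7) + (3)*(-6) = -18
C[1][0] = (3)*(-9) + (0)*(-4) + (-3)*(1) = -30
C[1][1] = (3)*(9) + (0)*(7) + (-3)*(-6) = 45
= [[30, -18], [-30, 45]]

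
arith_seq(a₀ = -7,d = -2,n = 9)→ [-7, -9, -11, -13, -15, -17, -19, -21, -23]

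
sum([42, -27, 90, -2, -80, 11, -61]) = 42 + (-27) + 90 + (-2) + (-80) + 11 + (-61)
= -27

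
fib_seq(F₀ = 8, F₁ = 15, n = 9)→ [8, 15, 23, 38, 61, 99, 160, 259, 419]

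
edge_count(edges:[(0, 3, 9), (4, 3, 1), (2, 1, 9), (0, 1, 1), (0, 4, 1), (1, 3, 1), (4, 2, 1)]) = 7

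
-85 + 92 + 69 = 76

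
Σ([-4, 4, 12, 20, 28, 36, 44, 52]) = (-4) + 4 + 12 + 20 + 28 + 36 + 44 + 52
= 192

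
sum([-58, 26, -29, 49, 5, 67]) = (-58) + 26 + (-29) + 49 + 5 + 67
= 60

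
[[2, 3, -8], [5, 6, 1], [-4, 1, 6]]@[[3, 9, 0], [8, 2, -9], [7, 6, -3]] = C[0][0] = (2)*(3) + (3)*(8) + (-8)*(7) = -26
C[0][1] = (2)*(9) + (3)*(2) + (-8)*(6) = -24
C[0][2] = (2)*(0) + (3)*(-9) + (-8)*(-3) = -3
C[1][0] = (5)*(3) + (6)*(8) + (1)*(7) = 70
C[1][1] = (5)*(9) + (6)*(2) + (1)*(6) = 63
C[1][2] = (5)*(0) + (6)*(-9) + (1)*(-3) = -57
... (3 more cells)
= [[-26, -24, -3], [70, 63, -57], [38, 2, -27]]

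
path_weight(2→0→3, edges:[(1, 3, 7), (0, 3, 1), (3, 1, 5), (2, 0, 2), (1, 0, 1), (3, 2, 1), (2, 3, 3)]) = w(2→0)=2 + w(0→3)=1
= 3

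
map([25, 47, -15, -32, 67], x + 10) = 25+10=35, 47+10=57, -15+10=-5, -32+10=-22, 67+10=77
= [35, 57, -5, -22, 77]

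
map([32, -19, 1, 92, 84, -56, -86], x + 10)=32+10=42, -19+10=-9, 1+10=11, 92+10=102, 84+10=94, -56+10=-46, -86+10=-76
= [42, -9, 11, 102, 94, -46, -76]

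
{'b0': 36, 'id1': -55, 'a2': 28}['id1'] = -55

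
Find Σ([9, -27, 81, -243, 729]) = 549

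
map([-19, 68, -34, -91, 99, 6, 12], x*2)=[-38, 136, -68, -182, 198, 12, 24]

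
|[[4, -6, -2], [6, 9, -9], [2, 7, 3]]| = (1)*(4)*det([[9, -9], [7, 3]]) + (-1)*(-6)*det([[6, -9], [2, 3]]) + (1)*(-2)*det([[6, 9], [2, 7]])
= 360 + 216 + -48
= 528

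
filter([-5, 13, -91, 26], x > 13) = [26]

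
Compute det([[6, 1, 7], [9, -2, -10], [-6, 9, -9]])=1272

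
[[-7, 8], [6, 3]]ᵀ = [[-7, 6], [8, 3]]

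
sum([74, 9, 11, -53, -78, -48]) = 74 + 9 + 11 + (-53) + (-78) + (-48)
= -85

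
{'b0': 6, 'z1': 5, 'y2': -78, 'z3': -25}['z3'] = -25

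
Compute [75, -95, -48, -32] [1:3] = [-95, -48]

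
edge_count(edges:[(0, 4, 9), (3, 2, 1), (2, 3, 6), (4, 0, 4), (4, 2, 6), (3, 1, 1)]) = 6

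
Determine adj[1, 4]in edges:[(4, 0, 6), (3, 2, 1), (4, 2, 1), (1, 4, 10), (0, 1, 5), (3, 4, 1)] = 10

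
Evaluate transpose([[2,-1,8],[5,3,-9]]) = [[2, 5], [-1, 3], [8, -9]]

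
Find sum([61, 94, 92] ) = 247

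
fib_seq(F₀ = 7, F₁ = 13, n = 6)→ [7, 13, 20, 33, 53, 86]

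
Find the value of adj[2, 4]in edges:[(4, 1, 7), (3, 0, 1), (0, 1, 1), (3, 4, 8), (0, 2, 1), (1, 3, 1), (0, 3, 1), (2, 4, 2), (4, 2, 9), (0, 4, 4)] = 2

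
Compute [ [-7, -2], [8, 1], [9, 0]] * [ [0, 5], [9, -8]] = C[0][0] = (-7)*(0) + (-2)*(9) = -18
C[0][1] = (-7)*(5) + (-2)*(-8) = -19
C[1][0] = (8)*(0) + (1)*(9) = 9
C[1][1] = (8)*(5) + (1)*(-8) = 32
C[2][0] = (9)*(0) + (0)*(9) = 0
C[2][1] = (9)*(5) + (0)*(-8) = 45
= [[-18, -19], [9, 32], [0, 45]]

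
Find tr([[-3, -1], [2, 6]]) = 3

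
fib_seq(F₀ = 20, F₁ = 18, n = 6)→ [20, 18, 38, 56, 94, 150]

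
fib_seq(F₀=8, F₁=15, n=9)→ F_2 = F_1 + F_0 = 23
F_3 = F_2 + F_1 = 38
F_4 = F_3 + F_2 = 61
...
= [8, 15, 23, 38, 61, 99, 160, 259, 419]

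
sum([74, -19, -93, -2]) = -40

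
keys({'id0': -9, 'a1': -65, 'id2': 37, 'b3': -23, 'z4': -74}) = ['id0', 'a1', 'id2', 'b3', 'z4']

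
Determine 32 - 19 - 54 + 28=-13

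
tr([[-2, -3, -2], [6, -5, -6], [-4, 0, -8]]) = diagonal: (-2) + (-5) + (-8)
= -15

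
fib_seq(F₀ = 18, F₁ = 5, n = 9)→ [18, 5, 23, 28, 51, 79, 130, 209, 339]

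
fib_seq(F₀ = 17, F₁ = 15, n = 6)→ F_2 = F_1 + F_0 = 32
F_3 = F_2 + F_1 = 47
F_4 = F_3 + F_2 = 79
...
= [17, 15, 32, 47, 79, 126]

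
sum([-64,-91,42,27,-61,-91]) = -238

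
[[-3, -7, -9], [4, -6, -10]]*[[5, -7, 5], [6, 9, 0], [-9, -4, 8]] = [[24, -6, -87], [74, -42, -60]]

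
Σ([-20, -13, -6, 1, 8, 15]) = (-20) + (-13) + (-6) + 1 + 8 + 15
= -15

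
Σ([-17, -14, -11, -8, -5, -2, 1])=(-17) + (-14) + (-11) + (-8) + (-5) + (-2) + 1
= -56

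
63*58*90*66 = 21704760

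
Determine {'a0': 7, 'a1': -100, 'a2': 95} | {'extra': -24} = {'a0': 7, 'a1': -100, 'a2': 95, 'extra': -24}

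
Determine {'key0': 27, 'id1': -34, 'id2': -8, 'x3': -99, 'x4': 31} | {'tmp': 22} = {'key0': 27, 'id1': -34, 'id2': -8, 'x3': -99, 'x4': 31, 'tmp': 22}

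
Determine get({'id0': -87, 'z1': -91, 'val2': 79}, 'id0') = -87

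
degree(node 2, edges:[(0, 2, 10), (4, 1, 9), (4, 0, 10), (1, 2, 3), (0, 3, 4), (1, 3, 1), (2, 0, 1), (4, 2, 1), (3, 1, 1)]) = 4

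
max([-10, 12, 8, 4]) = 12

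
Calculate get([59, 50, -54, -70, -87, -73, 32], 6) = 32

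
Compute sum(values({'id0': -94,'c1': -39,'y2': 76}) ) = -57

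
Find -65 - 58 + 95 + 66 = 38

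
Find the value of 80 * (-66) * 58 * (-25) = 7656000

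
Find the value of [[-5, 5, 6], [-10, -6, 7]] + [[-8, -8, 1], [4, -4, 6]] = [[-13, -3, 7], [-6, -10, 13]]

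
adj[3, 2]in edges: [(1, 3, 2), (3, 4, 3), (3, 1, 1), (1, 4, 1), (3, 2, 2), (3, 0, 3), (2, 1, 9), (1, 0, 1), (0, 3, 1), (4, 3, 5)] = 2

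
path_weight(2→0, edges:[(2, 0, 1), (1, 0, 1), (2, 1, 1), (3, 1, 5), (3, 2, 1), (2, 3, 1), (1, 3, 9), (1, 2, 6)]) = 1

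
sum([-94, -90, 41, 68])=-75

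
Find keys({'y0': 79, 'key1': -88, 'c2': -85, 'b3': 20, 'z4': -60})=['y0', 'key1', 'c2', 'b3', 'z4']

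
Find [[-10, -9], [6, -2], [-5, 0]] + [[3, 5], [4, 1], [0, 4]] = [[-7, -4], [10, -1], [-5, 4]]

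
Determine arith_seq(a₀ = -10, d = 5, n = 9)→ a_0 = -10 + 0*5 = -10
a_1 = -10 + 1*5 = -5
a_2 = -10 + 2*5 = 0
...
= [-10, -5, 0, 5, 10, 15, 20, 25, 30]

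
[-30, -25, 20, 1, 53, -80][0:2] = [-30, -25]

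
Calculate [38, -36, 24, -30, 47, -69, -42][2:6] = [24, -30, 47, -69]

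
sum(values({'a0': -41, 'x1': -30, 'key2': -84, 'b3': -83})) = (-41) + (-30) + (-84) + (-83)
= -238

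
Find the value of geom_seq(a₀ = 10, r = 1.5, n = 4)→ a_0 = 10*1.5^0 = 10.0
a_1 = 10*1.5^1 = 15.0
a_2 = 10*1.5^2 = 22.5
...
= [10.0, 15.0, 22.5, 33.75]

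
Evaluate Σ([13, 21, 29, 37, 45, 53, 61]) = 13 + 21 + 29 + 37 + 45 + 53 + 61
= 259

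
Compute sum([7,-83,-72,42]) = 7 + (-83) + (-72) + 42
= -106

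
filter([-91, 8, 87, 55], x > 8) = [87, 55]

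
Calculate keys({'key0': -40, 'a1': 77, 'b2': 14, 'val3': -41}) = ['key0', 'a1', 'b2', 'val3']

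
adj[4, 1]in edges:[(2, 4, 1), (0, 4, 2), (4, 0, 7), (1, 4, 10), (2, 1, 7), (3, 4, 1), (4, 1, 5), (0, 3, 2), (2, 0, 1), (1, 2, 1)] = 5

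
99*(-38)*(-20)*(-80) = -6019200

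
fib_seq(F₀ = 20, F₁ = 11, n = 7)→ F_2 = F_1 + F_0 = 31
F_3 = F_2 + F_1 = 42
F_4 = F_3 + F_2 = 73
...
= [20, 11, 31, 42, 73, 115, 188]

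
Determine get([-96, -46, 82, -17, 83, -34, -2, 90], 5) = -34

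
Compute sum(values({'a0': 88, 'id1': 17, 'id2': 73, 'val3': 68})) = 88 + 17 + 73 + 68
= 246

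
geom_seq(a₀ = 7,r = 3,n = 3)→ a_0 = 7*3^0 = 7
a_1 = 7*3^1 = 21
a_2 = 7*3^2 = 63
= [7, 21, 63]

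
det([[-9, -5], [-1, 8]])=-77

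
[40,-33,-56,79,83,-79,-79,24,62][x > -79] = [40, -33, -56, 79, 83, 24, 62]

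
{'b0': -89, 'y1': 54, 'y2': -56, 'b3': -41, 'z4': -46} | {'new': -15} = {'b0': -89, 'y1': 54, 'y2': -56, 'b3': -41, 'z4': -46, 'new': -15}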